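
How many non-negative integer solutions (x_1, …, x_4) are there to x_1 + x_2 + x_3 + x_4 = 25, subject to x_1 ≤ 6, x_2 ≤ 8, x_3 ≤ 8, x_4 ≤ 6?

20

Without the upper bounds there are C(28,3) = 3276 ways to split 25 among 4 variables.
Subtract solutions that violate a single cap (substitute x_i' = x_i − (cap_i+1)): x_1 ≥ 7 gives C(21,3) = 1330; x_2 ≥ 9 gives C(19,3) = 969; x_3 ≥ 9 gives C(19,3) = 969; x_4 ≥ 7 gives C(21,3) = 1330. Together 4598.
Add back pairs where two caps are both exceeded: 220 + 220 + 364 + 120 + 220 + 220 = 1364.
Subtract triples: 1 + 10 + 10 + 1 = 22.
By inclusion–exclusion the count is 3276 − 4598 + 1364 − 22 = 20.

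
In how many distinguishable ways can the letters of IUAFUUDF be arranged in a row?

3360

The 8 letters of IUAFUUDF have repeats: F appearing twice and U appearing 3 times.
Dividing 8! = 40320 by 3!·2! = 12 for the repeated letters gives 3360.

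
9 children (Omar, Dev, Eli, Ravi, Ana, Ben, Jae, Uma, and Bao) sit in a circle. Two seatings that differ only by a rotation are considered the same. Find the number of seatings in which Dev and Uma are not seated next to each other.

All circular seatings of 9 people number (8)! = 40320.
Those with Dev next to Uma: fuse the pair into one unit and seat 8 units around a circle — 2·(7)! = 10080.
Subtracting, 40320 − 10080 = 30240.

30240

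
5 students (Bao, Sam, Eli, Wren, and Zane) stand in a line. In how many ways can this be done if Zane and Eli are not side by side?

Of the 5! = 120 arrangements, those with Zane and Eli adjacent number 2 × 4! = 48 (treat the pair as a block with 2 internal orders).
Complementary counting: 120 − 48 = 72.

72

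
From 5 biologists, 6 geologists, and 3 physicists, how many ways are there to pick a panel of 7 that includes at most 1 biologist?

Split by how many biologists are chosen (0 through 1).
Sum: C(5,0)·C(9,7) + C(5,1)·C(9,6) = 36 + 420 = 456.

456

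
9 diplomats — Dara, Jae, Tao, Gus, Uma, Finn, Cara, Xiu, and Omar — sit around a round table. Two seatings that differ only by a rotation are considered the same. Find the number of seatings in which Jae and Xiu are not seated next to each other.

Without the restriction there are (8)! = 40320 seatings.
Those with Jae next to Xiu: fuse the pair into one unit and seat 8 units around a circle — 2·(7)! = 10080.
Subtracting, 40320 − 10080 = 30240.

30240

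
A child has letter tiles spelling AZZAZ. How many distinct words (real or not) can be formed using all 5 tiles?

10

AZZAZ has 5 letters with A appearing twice and Z appearing 3 times.
So there are 5! / (3!·2!) = 10 distinguishable arrangements.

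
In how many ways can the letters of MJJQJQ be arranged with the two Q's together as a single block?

Treat the 2 copies of Q as a single block. The multiset to arrange is then {QQ, J, J, J, M}, 5 items in all.
That gives (5)!/(3!) = 20 arrangements.

20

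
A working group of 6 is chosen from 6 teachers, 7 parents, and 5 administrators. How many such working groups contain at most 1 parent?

Split by how many parents are chosen (0 through 1).
Sum: C(7,0)·C(11,6) + C(7,1)·C(11,5) = 462 + 3234 = 3696.

3696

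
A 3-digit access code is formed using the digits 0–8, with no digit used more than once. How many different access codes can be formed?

With no repetition, fill the 3 digits in order: 9 choices, then 8, down to 7.
9 × 8 × 7 = 504.

504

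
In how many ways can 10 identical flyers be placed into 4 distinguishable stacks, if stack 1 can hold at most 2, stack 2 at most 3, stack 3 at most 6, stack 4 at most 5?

53

Without the upper bounds there are C(13,3) = 286 ways to split 10 among 4 stacks.
Subtract solutions that violate a single cap (substitute x_i' = x_i − (cap_i+1)): x_1 ≥ 3 gives C(10,3) = 120; x_2 ≥ 4 gives C(9,3) = 84; x_3 ≥ 7 gives C(6,3) = 20; x_4 ≥ 6 gives C(7,3) = 35. Together 259.
Add back pairs where two caps are both exceeded: 20 + 1 + 4 + 0 + 1 + 0 = 26.
By inclusion–exclusion the count is 286 − 259 + 26 = 53.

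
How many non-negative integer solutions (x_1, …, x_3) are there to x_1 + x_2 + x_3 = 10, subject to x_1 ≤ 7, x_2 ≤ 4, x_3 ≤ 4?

By stars and bars, unrestricted non-negative solutions to x_1+…+x_3 = 10 number C(10+2,2) = 66.
Subtract solutions that violate a single cap (substitute x_i' = x_i − (cap_i+1)): x_1 ≥ 8 gives C(4,2) = 6; x_2 ≥ 5 gives C(7,2) = 21; x_3 ≥ 5 gives C(7,2) = 21. Together 48.
Add back pairs where two caps are both exceeded: 0 + 0 + 1 = 1.
By inclusion–exclusion the count is 66 − 48 + 1 = 19.

19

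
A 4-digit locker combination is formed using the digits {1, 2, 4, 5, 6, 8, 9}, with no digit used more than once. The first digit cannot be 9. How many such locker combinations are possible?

720

The first digit has 7−1 = 6 choices (anything except 9).
The remaining 3 digits are filled from the other 6 symbols without repetition: 6 × 5 × 4 = 120.
Total: 6 × 120 = 720.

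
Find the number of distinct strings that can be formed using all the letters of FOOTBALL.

10080

The 8 letters of FOOTBALL have repeats: L appearing twice and O appearing twice.
Dividing 8! = 40320 by 2!·2! = 4 for the repeated letters gives 10080.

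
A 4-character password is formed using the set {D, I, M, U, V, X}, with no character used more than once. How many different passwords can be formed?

This is a permutation of 4 out of 6: P(6,4) = 6!/2!.
That product is 6 × 5 × 4 × 3 = 360.

360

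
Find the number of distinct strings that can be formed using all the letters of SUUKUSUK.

The 8 letters of SUUKUSUK have repeats: K appearing twice, S appearing twice, and U appearing 4 times.
The number of distinct arrangements is 8!/(4!·2!·2!) = 40320/96 = 420.

420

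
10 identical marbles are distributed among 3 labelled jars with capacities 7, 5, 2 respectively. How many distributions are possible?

12

Without the upper bounds there are C(12,2) = 66 ways to split 10 among 3 jars.
Subtract solutions that violate a single cap (substitute x_i' = x_i − (cap_i+1)): x_1 ≥ 8 gives C(4,2) = 6; x_2 ≥ 6 gives C(6,2) = 15; x_3 ≥ 3 gives C(9,2) = 36. Together 57.
Add back pairs where two caps are both exceeded: 0 + 0 + 3 = 3.
By inclusion–exclusion the count is 66 − 57 + 3 = 12.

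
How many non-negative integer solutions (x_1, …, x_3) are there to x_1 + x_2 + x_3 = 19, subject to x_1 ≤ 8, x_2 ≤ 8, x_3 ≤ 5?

Without the upper bounds there are C(21,2) = 210 ways to split 19 among 3 variables.
Subtract solutions that violate a single cap (substitute x_i' = x_i − (cap_i+1)): x_1 ≥ 9 gives C(12,2) = 66; x_2 ≥ 9 gives C(12,2) = 66; x_3 ≥ 6 gives C(15,2) = 105. Together 237.
Add back pairs where two caps are both exceeded: 3 + 15 + 15 = 33.
By inclusion–exclusion the count is 210 − 237 + 33 = 6.

6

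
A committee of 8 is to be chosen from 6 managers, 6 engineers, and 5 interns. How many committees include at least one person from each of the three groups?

With no constraint there are C(17,8) = 24310 possible selections.
Selections missing a whole group: no managers → C(11,8) = 165; no engineers → C(11,8) = 165; no interns → C(12,8) = 495.
Add back selections omitting two groups (i.e. drawn from a single group): C(6,8) + C(6,8) + C(5,8) = 0.
By inclusion–exclusion: 24310 − 825 + 0 = 23485.

23485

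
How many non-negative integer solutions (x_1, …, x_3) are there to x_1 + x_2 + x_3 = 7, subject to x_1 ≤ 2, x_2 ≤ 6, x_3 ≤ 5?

17

By stars and bars, unrestricted non-negative solutions to x_1+…+x_3 = 7 number C(7+2,2) = 36.
Subtract solutions that violate a single cap (substitute x_i' = x_i − (cap_i+1)): x_1 ≥ 3 gives C(6,2) = 15; x_2 ≥ 7 gives C(2,2) = 1; x_3 ≥ 6 gives C(3,2) = 3. Together 19.
No two caps can be exceeded simultaneously, so the pair terms are all 0.
By inclusion–exclusion the count is 36 − 19 + 0 = 17.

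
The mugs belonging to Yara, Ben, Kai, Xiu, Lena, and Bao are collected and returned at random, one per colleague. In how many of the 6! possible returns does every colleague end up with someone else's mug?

265

This is the derangement count D_6: permutations of 6 items with no fixed point.
By inclusion–exclusion this is Σ_{j=0}^{6} (−1)^j C(6,j)·(6−j)!.
Computing: 720 − 720 + 360 − 120 + 30 − 6 + 1 = 265.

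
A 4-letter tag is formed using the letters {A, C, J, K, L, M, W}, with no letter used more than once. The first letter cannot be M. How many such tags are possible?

720

The first letter has 7−1 = 6 choices (anything except M).
The remaining 3 letters are filled from the other 6 symbols without repetition: 6 × 5 × 4 = 120.
Total: 6 × 120 = 720.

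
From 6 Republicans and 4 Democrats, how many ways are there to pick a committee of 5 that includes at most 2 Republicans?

66

Split by how many Republicans are chosen (0 through 2).
Sum: C(6,0)·C(4,5) + C(6,1)·C(4,4) + C(6,2)·C(4,3) = 0 + 6 + 60 = 66.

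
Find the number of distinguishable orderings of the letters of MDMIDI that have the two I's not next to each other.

60

Total arrangements of MDMIDI: 6!/(2!·2!·2!) = 90.
If the two I's are adjacent, glue them into one block, leaving 5 items to arrange: (5)!/(2!·2!) = 30 ways.
Hence 90 − 30 = 60.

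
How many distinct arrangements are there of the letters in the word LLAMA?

30

The 5 letters of LLAMA have repeats: A appearing twice and L appearing twice.
Dividing 5! = 120 by 2!·2! = 4 for the repeated letters gives 30.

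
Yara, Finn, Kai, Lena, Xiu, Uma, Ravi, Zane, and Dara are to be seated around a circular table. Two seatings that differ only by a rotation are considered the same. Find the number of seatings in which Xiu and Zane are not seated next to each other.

All circular seatings of 9 people number (8)! = 40320.
Seatings with Xiu beside Zane: treat them as a block with 2 internal orders, giving 2 × (7)! = 10080.
Subtracting, 40320 − 10080 = 30240.

30240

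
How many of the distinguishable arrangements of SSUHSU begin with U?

20

With the first slot taken by U, it remains to arrange the other 5 letters (SSHSU).
Those 5 letters have S appearing 3 times, giving (5)!/(3!) = 20.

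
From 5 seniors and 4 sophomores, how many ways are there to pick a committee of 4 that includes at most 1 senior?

21

Split by how many seniors are chosen (0 through 1).
Sum: C(5,0)·C(4,4) + C(5,1)·C(4,3) = 1 + 20 = 21.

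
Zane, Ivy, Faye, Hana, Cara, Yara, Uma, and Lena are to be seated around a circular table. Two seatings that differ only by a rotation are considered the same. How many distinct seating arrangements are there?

Fix one person's seat to break rotational symmetry; the remaining 7 people can be arranged in (7)! = 5040 ways.

5040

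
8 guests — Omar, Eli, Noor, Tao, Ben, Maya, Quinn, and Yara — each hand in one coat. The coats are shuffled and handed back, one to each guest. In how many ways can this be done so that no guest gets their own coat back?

14833

This is the derangement count D_8: permutations of 8 items with no fixed point.
By inclusion–exclusion this is Σ_{j=0}^{8} (−1)^j C(8,j)·(8−j)!.
Computing: 40320 − 40320 + 20160 − 6720 + 1680 − 336 + 56 − 8 + 1 = 14833.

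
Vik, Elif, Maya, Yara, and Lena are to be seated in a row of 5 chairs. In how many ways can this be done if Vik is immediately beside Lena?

Treat {Vik, Lena} as a single unit. There are 4 units to order, and the pair itself can be ordered 2 ways.
That gives 2 × 4! = 2 × 24 = 48.

48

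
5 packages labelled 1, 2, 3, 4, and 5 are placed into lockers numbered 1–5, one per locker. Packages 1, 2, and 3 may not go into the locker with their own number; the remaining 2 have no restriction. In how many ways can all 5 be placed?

Let Aᵢ (for i ∈ {1, 2, 3}) be the placements that put package i in its forbidden locker. Any j of these fix j positions, leaving (5−j)! ways to fill the rest, and there are C(3,j) ways to pick which j.
By inclusion–exclusion, the number of valid placements is Σ_{j=0}^{3} (−1)^j C(3,j)·(5−j)!.
Computing: 120 − 72 + 18 − 2 = 64.

64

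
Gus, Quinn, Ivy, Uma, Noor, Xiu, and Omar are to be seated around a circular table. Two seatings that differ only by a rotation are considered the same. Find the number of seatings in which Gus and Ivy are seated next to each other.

240

Glue Gus and Ivy into a block (2 internal orders). Seating 6 units around a circle gives (5)! arrangements.
So 2 × (5)! = 2 × 120 = 240.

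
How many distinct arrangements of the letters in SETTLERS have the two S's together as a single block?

1260

Treat the 2 copies of S as a single block. The multiset to arrange is then {SS, E, E, L, R, T, T}, 7 items in all.
That gives (7)!/(2!·2!) = 1260 arrangements.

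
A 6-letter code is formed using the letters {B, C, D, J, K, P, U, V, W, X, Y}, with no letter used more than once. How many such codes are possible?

332640

Choose and order 6 of the 11 symbols: the first letter has 11 options, the next 10, and so on down to 6.
That product is 11 × 10 × 9 × 8 × 7 × 6 = 332640.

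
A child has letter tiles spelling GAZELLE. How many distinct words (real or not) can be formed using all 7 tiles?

The 7 letters of GAZELLE have repeats: E appearing twice and L appearing twice.
So there are 7! / (2!·2!) = 1260 distinguishable arrangements.

1260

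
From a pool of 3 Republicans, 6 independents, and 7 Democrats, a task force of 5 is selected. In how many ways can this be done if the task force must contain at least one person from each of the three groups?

2730

Total 5-person selections from all 16: C(16,5) = 4368.
Selections missing a whole group: no Republicans → C(13,5) = 1287; no independents → C(10,5) = 252; no Democrats → C(9,5) = 126.
Add back selections omitting two groups (i.e. drawn from a single group): C(3,5) + C(6,5) + C(7,5) = 27.
By inclusion–exclusion: 4368 − 1665 + 27 = 2730.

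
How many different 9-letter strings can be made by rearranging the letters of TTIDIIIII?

TTIDIIIII has 9 letters with I appearing 6 times and T appearing twice.
The number of distinct arrangements is 9!/(6!·2!) = 362880/1440 = 252.

252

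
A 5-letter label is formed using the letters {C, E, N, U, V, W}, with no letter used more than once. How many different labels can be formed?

720

With no repetition, fill the 5 letters in order: 6 choices, then 5, down to 2.
That product is 6 × 5 × 4 × 3 × 2 = 720.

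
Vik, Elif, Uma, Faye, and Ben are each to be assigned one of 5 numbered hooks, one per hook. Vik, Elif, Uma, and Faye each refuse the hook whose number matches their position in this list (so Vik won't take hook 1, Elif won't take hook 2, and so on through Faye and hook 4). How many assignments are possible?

53

Let Aᵢ (for 1 ≤ i ≤ 4) be the placements that put person i in their forbidden hook. Any j of these fix j positions, leaving (5−j)! ways to fill the rest, and there are C(4,j) ways to pick which j.
By inclusion–exclusion, the number of valid placements is Σ_{j=0}^{4} (−1)^j C(4,j)·(5−j)!.
Computing: 120 − 96 + 36 − 8 + 1 = 53.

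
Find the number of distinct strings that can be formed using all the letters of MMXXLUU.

630

Letter multiplicities in MMXXLUU: L×1, M×2, U×2, X×2.
Dividing 7! = 5040 by 2!·2!·2! = 8 for the repeated letters gives 630.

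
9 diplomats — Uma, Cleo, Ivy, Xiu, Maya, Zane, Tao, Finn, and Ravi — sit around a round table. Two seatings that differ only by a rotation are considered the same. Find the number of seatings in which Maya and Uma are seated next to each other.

Treat {Maya, Uma} as one unit (2 internal orders) and seat the resulting 8 units around the table: (7)! circular arrangements.
So 2 × (7)! = 2 × 5040 = 10080.

10080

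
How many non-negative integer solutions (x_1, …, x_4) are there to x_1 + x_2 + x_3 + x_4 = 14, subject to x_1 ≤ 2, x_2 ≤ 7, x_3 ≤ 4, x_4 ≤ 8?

Ignoring the caps, the number of non-negative solutions to x_1+…+x_4 = 14 is C(17,3) = 680.
Subtract solutions that violate a single cap (substitute x_i' = x_i − (cap_i+1)): x_1 ≥ 3 gives C(14,3) = 364; x_2 ≥ 8 gives C(9,3) = 84; x_3 ≥ 5 gives C(12,3) = 220; x_4 ≥ 9 gives C(8,3) = 56. Together 724.
Add back pairs where two caps are both exceeded: 20 + 84 + 10 + 4 + 0 + 1 = 119.
By inclusion–exclusion the count is 680 − 724 + 119 = 75.

75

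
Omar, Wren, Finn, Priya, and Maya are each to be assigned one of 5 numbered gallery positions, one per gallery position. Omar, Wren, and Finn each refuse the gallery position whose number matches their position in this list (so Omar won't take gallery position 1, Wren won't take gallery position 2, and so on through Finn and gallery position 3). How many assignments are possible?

64

Let Aᵢ (for i ∈ {1, 2, 3}) be the placements that put person i in their forbidden gallery position. Any j of these fix j positions, leaving (5−j)! ways to fill the rest, and there are C(3,j) ways to pick which j.
By inclusion–exclusion, the number of valid placements is Σ_{j=0}^{3} (−1)^j C(3,j)·(5−j)!.
Computing: 120 − 72 + 18 − 2 = 64.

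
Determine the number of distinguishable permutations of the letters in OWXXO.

30

The 5 letters of OWXXO have repeats: O appearing twice and X appearing twice.
The number of distinct arrangements is 5!/(2!·2!) = 120/4 = 30.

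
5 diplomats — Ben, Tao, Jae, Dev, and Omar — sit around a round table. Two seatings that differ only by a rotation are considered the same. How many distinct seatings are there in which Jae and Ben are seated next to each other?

Glue Jae and Ben into a block (2 internal orders). Seating 4 units around a circle gives (3)! arrangements.
So 2 × (3)! = 2 × 6 = 12.

12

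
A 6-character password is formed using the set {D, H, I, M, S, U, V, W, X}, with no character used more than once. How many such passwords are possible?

With no repetition, fill the 6 characters in order: 9 choices, then 8, down to 4.
That product is 9 × 8 × 7 × 6 × 5 × 4 = 60480.

60480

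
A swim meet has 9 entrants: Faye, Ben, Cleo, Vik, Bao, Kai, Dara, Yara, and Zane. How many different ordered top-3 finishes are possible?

504

This is an ordered selection of 3 from 9: P(9,3).
That gives 9 × 8 × 7 = 504.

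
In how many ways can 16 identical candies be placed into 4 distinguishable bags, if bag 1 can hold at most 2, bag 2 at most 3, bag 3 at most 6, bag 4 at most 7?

Ignoring the caps, the number of non-negative solutions to x_1+…+x_4 = 16 is C(19,3) = 969.
Subtract solutions that violate a single cap (substitute x_i' = x_i − (cap_i+1)): x_1 ≥ 3 gives C(16,3) = 560; x_2 ≥ 4 gives C(15,3) = 455; x_3 ≥ 7 gives C(12,3) = 220; x_4 ≥ 8 gives C(11,3) = 165. Together 1400.
Add back pairs where two caps are both exceeded: 220 + 84 + 56 + 56 + 35 + 4 = 455.
Subtract triples: 10 + 4 + 0 + 0 = 14.
By inclusion–exclusion the count is 969 − 1400 + 455 − 14 = 10.

10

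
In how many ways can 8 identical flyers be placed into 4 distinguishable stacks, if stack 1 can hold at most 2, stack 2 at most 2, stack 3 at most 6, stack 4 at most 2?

23

Ignoring the caps, the number of non-negative solutions to x_1+…+x_4 = 8 is C(11,3) = 165.
Subtract solutions that violate a single cap (substitute x_i' = x_i − (cap_i+1)): x_1 ≥ 3 gives C(8,3) = 56; x_2 ≥ 3 gives C(8,3) = 56; x_3 ≥ 7 gives C(4,3) = 4; x_4 ≥ 3 gives C(8,3) = 56. Together 172.
Add back pairs where two caps are both exceeded: 10 + 0 + 10 + 0 + 10 + 0 = 30.
By inclusion–exclusion the count is 165 − 172 + 30 = 23.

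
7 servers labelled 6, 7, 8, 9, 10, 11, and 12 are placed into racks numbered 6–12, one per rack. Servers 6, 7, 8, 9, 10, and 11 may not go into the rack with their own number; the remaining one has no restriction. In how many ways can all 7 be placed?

Let Aᵢ (for 6 ≤ i ≤ 11) be the placements that put server i in its forbidden rack. Any j of these fix j positions, leaving (7−j)! ways to fill the rest, and there are C(6,j) ways to pick which j.
By inclusion–exclusion, the number of valid placements is Σ_{j=0}^{6} (−1)^j C(6,j)·(7−j)!.
Computing: 5040 − 4320 + 1800 − 480 + 90 − 12 + 1 = 2119.

2119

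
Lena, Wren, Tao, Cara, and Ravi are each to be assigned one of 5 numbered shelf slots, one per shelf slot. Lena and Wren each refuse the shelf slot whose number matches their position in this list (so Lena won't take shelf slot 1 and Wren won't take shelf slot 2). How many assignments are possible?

78

Let Aᵢ (for i ∈ {1, 2}) be the placements that put person i in their forbidden shelf slot. Any j of these fix j positions, leaving (5−j)! ways to fill the rest, and there are C(2,j) ways to pick which j.
By inclusion–exclusion, the number of valid placements is Σ_{j=0}^{2} (−1)^j C(2,j)·(5−j)!.
Computing: 120 − 48 + 6 = 78.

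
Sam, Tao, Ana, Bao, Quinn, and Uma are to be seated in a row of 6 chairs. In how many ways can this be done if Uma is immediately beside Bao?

Place the 4 others and the Uma-Bao pair as 5 objects in a line; the pair has 2 internal arrangements.
That gives 2 × 5! = 2 × 120 = 240.

240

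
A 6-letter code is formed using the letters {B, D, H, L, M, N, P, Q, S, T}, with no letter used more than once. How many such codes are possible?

151200

With no repetition, fill the 6 letters in order: 10 choices, then 9, down to 5.
That product is 10 × 9 × 8 × 7 × 6 × 5 = 151200.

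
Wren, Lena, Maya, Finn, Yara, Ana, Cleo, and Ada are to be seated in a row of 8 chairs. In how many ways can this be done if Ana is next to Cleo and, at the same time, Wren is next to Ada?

Treat {Ana,Cleo} as one block (2 orders) and {Wren,Ada} as another (2 orders).
That leaves 6 units to arrange: 2 × 2 × 6! = 4 × 720 = 2880.

2880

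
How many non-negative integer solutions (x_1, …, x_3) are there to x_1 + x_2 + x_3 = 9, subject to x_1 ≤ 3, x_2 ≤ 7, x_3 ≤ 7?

28

Without the upper bounds there are C(11,2) = 55 ways to split 9 among 3 variables.
Subtract solutions that violate a single cap (substitute x_i' = x_i − (cap_i+1)): x_1 ≥ 4 gives C(7,2) = 21; x_2 ≥ 8 gives C(3,2) = 3; x_3 ≥ 8 gives C(3,2) = 3. Together 27.
No two caps can be exceeded simultaneously, so the pair terms are all 0.
By inclusion–exclusion the count is 55 − 27 + 0 = 28.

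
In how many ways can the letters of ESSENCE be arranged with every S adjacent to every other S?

Treat the 2 copies of S as a single block. The multiset to arrange is then {SS, C, E, E, E, N}, 6 items in all.
That gives (6)!/(3!) = 120 arrangements.

120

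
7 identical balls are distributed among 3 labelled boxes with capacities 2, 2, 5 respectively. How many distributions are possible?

6

Ignoring the caps, the number of non-negative solutions to x_1+…+x_3 = 7 is C(9,2) = 36.
Subtract solutions that violate a single cap (substitute x_i' = x_i − (cap_i+1)): x_1 ≥ 3 gives C(6,2) = 15; x_2 ≥ 3 gives C(6,2) = 15; x_3 ≥ 6 gives C(3,2) = 3. Together 33.
Add back pairs where two caps are both exceeded: 3 + 0 + 0 = 3.
By inclusion–exclusion the count is 36 − 33 + 3 = 6.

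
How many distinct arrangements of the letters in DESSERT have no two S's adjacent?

900

Total arrangements of DESSERT: 7!/(2!·2!) = 1260.
If the two S's are adjacent, glue them into one block, leaving 6 items to arrange: (6)!/(2!) = 360 ways.
Subtracting, 1260 − 360 = 900 arrangements keep the S's apart.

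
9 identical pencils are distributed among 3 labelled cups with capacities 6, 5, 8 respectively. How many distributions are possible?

Without the upper bounds there are C(11,2) = 55 ways to split 9 among 3 cups.
Subtract solutions that violate a single cap (substitute x_i' = x_i − (cap_i+1)): x_1 ≥ 7 gives C(4,2) = 6; x_2 ≥ 6 gives C(5,2) = 10; x_3 ≥ 9 gives C(2,2) = 1. Together 17.
No two caps can be exceeded simultaneously, so the pair terms are all 0.
By inclusion–exclusion the count is 55 − 17 + 0 = 38.

38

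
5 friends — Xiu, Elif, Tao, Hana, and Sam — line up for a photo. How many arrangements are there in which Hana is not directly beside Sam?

72

Of the 5! = 120 arrangements, those with Hana and Sam adjacent number 2 × 4! = 48 (treat the pair as a block with 2 internal orders).
So 120 − 48 = 72 arrangements keep them apart.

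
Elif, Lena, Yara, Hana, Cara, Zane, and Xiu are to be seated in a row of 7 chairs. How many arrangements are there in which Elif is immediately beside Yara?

Glue Elif and Yara into one block (2 internal orders), leaving 6 units to arrange in a row.
So the count is 2·(6)! = 1440.

1440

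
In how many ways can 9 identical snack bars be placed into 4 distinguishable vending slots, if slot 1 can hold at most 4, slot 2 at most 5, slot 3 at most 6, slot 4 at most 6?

Without the upper bounds there are C(12,3) = 220 ways to split 9 among 4 vending slots.
Subtract solutions that violate a single cap (substitute x_i' = x_i − (cap_i+1)): x_1 ≥ 5 gives C(7,3) = 35; x_2 ≥ 6 gives C(6,3) = 20; x_3 ≥ 7 gives C(5,3) = 10; x_4 ≥ 7 gives C(5,3) = 10. Together 75.
No two caps can be exceeded simultaneously, so the pair terms are all 0.
By inclusion–exclusion the count is 220 − 75 + 0 = 145.

145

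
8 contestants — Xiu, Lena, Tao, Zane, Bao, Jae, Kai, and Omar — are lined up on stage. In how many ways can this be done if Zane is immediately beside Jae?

Glue Zane and Jae into one block (2 internal orders), leaving 7 units to arrange in a row.
That gives 2 × 7! = 2 × 5040 = 10080.

10080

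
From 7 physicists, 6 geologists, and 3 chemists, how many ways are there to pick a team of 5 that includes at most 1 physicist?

Split by how many physicists are chosen (0 through 1).
Sum: C(7,0)·C(9,5) + C(7,1)·C(9,4) = 126 + 882 = 1008.

1008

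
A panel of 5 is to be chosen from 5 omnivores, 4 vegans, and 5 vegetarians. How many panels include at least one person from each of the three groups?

1500

Unrestricted: C(14,5) = 2002 ways to pick any 5 of the 14.
Subtract selections that omit an entire group: no omnivores → C(9,5) = 126; no vegans → C(10,5) = 252; no vegetarians → C(9,5) = 126.
Add back selections omitting two groups (i.e. drawn from a single group): C(5,5) + C(4,5) + C(5,5) = 2.
By inclusion–exclusion: 2002 − 504 + 2 = 1500.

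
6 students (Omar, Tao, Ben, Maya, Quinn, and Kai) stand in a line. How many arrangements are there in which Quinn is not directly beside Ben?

There are 6! = 720 arrangements in all. If Quinn and Ben are adjacent, merging them into one block gives 2·(5)! = 240 arrangements.
Complementary counting: 720 − 240 = 480.

480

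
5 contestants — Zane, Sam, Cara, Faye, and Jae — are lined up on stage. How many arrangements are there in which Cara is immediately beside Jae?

Place the 3 others and the Cara-Jae pair as 4 objects in a line; the pair has 2 internal arrangements.
So the count is 2·(4)! = 48.

48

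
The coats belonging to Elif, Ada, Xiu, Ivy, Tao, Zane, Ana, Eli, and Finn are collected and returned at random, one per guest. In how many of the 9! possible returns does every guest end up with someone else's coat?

This is the derangement count D_9: permutations of 9 items with no fixed point.
By inclusion–exclusion this is Σ_{j=0}^{9} (−1)^j C(9,j)·(9−j)!.
Computing: 362880 − 362880 + 181440 − 60480 + 15120 − 3024 + 504 − 72 + 9 − 1 = 133496.

133496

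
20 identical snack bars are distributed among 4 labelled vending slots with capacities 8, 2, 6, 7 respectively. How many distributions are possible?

Without the upper bounds there are C(23,3) = 1771 ways to split 20 among 4 vending slots.
Subtract solutions that violate a single cap (substitute x_i' = x_i − (cap_i+1)): x_1 ≥ 9 gives C(14,3) = 364; x_2 ≥ 3 gives C(20,3) = 1140; x_3 ≥ 7 gives C(16,3) = 560; x_4 ≥ 8 gives C(15,3) = 455. Together 2519.
Add back pairs where two caps are both exceeded: 165 + 35 + 20 + 286 + 220 + 56 = 782.
Subtract triples: 4 + 1 + 0 + 10 = 15.
By inclusion–exclusion the count is 1771 − 2519 + 782 − 15 = 19.

19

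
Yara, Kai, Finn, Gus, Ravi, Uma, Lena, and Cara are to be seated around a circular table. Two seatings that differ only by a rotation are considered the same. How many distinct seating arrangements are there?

5040

Seat Yara anywhere (absorbing the rotational symmetry), then permute the other 7: (7)! = 5040.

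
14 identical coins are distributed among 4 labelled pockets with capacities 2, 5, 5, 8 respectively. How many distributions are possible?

62

Without the upper bounds there are C(17,3) = 680 ways to split 14 among 4 pockets.
Subtract solutions that violate a single cap (substitute x_i' = x_i − (cap_i+1)): x_1 ≥ 3 gives C(14,3) = 364; x_2 ≥ 6 gives C(11,3) = 165; x_3 ≥ 6 gives C(11,3) = 165; x_4 ≥ 9 gives C(8,3) = 56. Together 750.
Add back pairs where two caps are both exceeded: 56 + 56 + 10 + 10 + 0 + 0 = 132.
By inclusion–exclusion the count is 680 − 750 + 132 = 62.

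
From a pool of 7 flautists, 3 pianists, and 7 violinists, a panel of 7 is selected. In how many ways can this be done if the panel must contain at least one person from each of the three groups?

15778

Total 7-person selections from all 17: C(17,7) = 19448.
Subtract selections that omit an entire group: no flautists → C(10,7) = 120; no pianists → C(14,7) = 3432; no violinists → C(10,7) = 120.
Add back selections omitting two groups (i.e. drawn from a single group): C(7,7) + C(3,7) + C(7,7) = 2.
By inclusion–exclusion: 19448 − 3672 + 2 = 15778.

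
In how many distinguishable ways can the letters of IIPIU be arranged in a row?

20

IIPIU has 5 letters with I appearing 3 times.
So there are 5! / (3!) = 20 distinguishable arrangements.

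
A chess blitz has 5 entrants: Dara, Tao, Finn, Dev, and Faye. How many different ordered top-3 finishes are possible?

60

There are 5 choices for 1st place, 4 for 2nd, and 3 for 3rd.
That gives 5 × 4 × 3 = 60.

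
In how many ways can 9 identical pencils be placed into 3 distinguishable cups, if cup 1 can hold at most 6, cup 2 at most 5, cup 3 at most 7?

36

By stars and bars, unrestricted non-negative solutions to x_1+…+x_3 = 9 number C(9+2,2) = 55.
Subtract solutions that violate a single cap (substitute x_i' = x_i − (cap_i+1)): x_1 ≥ 7 gives C(4,2) = 6; x_2 ≥ 6 gives C(5,2) = 10; x_3 ≥ 8 gives C(3,2) = 3. Together 19.
No two caps can be exceeded simultaneously, so the pair terms are all 0.
By inclusion–exclusion the count is 55 − 19 + 0 = 36.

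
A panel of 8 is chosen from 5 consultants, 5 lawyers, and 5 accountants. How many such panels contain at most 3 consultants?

Split by how many consultants are chosen (0 through 3).
Sum: C(5,0)·C(10,8) + C(5,1)·C(10,7) + C(5,2)·C(10,6) + C(5,3)·C(10,5) = 45 + 600 + 2100 + 2520 = 5265.

5265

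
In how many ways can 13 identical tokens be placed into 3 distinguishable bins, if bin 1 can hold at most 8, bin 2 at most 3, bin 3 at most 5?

10

Ignoring the caps, the number of non-negative solutions to x_1+…+x_3 = 13 is C(15,2) = 105.
Subtract solutions that violate a single cap (substitute x_i' = x_i − (cap_i+1)): x_1 ≥ 9 gives C(6,2) = 15; x_2 ≥ 4 gives C(11,2) = 55; x_3 ≥ 6 gives C(9,2) = 36. Together 106.
Add back pairs where two caps are both exceeded: 1 + 0 + 10 = 11.
By inclusion–exclusion the count is 105 − 106 + 11 = 10.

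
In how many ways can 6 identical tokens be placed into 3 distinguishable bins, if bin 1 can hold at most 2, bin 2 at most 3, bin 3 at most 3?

By stars and bars, unrestricted non-negative solutions to x_1+…+x_3 = 6 number C(6+2,2) = 28.
Subtract solutions that violate a single cap (substitute x_i' = x_i − (cap_i+1)): x_1 ≥ 3 gives C(5,2) = 10; x_2 ≥ 4 gives C(4,2) = 6; x_3 ≥ 4 gives C(4,2) = 6. Together 22.
No two caps can be exceeded simultaneously, so the pair terms are all 0.
By inclusion–exclusion the count is 28 − 22 + 0 = 6.

6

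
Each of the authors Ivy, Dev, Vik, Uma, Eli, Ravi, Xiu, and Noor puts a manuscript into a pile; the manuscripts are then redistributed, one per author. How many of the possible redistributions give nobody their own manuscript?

14833

Let Aᵢ be the assignments in which author i gets their own manuscript. We want the size of the complement of A₁∪…∪A_8.
By inclusion–exclusion this is Σ_{j=0}^{8} (−1)^j C(8,j)·(8−j)!.
Computing: 40320 − 40320 + 20160 − 6720 + 1680 − 336 + 56 − 8 + 1 = 14833.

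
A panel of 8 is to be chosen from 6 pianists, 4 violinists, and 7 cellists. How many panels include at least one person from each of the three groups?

Total 8-person selections from all 17: C(17,8) = 24310.
Selections missing a whole group: no pianists → C(11,8) = 165; no violinists → C(13,8) = 1287; no cellists → C(10,8) = 45.
Add back selections omitting two groups (i.e. drawn from a single group): C(6,8) + C(4,8) + C(7,8) = 0.
By inclusion–exclusion: 24310 − 1497 + 0 = 22813.

22813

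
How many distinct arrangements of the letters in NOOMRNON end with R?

Fix R in the last position and arrange the remaining 7 letters.
Those 7 letters have N appearing 3 times and O appearing 3 times, giving (7)!/(3!·3!) = 140.

140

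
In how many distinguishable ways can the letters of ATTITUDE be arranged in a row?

6720

ATTITUDE has 8 letters with T appearing 3 times.
Dividing 8! = 40320 by 3! = 6 for the repeated letters gives 6720.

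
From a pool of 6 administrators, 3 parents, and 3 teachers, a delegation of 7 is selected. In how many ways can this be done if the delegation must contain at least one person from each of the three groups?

Total 7-person selections from all 12: C(12,7) = 792.
Subtract selections that omit an entire group: no administrators → C(6,7) = 0; no parents → C(9,7) = 36; no teachers → C(9,7) = 36.
Add back selections omitting two groups (i.e. drawn from a single group): C(6,7) + C(3,7) + C(3,7) = 0.
By inclusion–exclusion: 792 − 72 + 0 = 720.

720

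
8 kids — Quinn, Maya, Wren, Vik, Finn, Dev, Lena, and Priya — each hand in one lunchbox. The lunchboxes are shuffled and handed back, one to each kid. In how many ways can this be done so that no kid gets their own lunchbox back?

This is the derangement count D_8: permutations of 8 items with no fixed point.
By inclusion–exclusion this is Σ_{j=0}^{8} (−1)^j C(8,j)·(8−j)!.
Computing: 40320 − 40320 + 20160 − 6720 + 1680 − 336 + 56 − 8 + 1 = 14833.

14833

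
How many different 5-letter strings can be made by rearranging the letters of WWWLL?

10

Letter multiplicities in WWWLL: L×2, W×3.
The number of distinct arrangements is 5!/(3!·2!) = 120/12 = 10.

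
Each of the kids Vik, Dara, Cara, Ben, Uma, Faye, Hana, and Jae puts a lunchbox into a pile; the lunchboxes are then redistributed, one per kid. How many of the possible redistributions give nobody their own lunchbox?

This is the derangement count D_8: permutations of 8 items with no fixed point.
By inclusion–exclusion this is Σ_{j=0}^{8} (−1)^j C(8,j)·(8−j)!.
Computing: 40320 − 40320 + 20160 − 6720 + 1680 − 336 + 56 − 8 + 1 = 14833.

14833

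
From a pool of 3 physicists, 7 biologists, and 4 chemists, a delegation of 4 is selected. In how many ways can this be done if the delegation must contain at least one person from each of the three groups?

Total 4-person selections from all 14: C(14,4) = 1001.
Selections missing a whole group: no physicists → C(11,4) = 330; no biologists → C(7,4) = 35; no chemists → C(10,4) = 210.
Add back selections omitting two groups (i.e. drawn from a single group): C(3,4) + C(7,4) + C(4,4) = 36.
By inclusion–exclusion: 1001 − 575 + 36 = 462.

462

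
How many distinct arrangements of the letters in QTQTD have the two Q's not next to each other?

Total arrangements of QTQTD: 5!/(2!·2!) = 30.
If the two Q's are adjacent, glue them into one block, leaving 4 items to arrange: (4)!/(2!) = 12 ways.
Hence 30 − 12 = 18.

18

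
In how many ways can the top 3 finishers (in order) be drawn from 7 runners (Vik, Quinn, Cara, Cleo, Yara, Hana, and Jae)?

This is an ordered selection of 3 from 7: P(7,3).
That gives 7 × 6 × 5 = 210.

210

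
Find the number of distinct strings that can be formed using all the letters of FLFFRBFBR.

3780

Letter multiplicities in FLFFRBFBR: B×2, F×4, L×1, R×2.
The number of distinct arrangements is 9!/(4!·2!·2!) = 362880/96 = 3780.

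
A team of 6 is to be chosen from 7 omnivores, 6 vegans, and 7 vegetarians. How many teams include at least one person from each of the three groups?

Total 6-person selections from all 20: C(20,6) = 38760.
Selections missing a whole group: no omnivores → C(13,6) = 1716; no vegans → C(14,6) = 3003; no vegetarians → C(13,6) = 1716.
Add back selections omitting two groups (i.e. drawn from a single group): C(7,6) + C(6,6) + C(7,6) = 15.
By inclusion–exclusion: 38760 − 6435 + 15 = 32340.

32340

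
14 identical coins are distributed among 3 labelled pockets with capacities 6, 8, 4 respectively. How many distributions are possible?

15

Without the upper bounds there are C(16,2) = 120 ways to split 14 among 3 pockets.
Subtract solutions that violate a single cap (substitute x_i' = x_i − (cap_i+1)): x_1 ≥ 7 gives C(9,2) = 36; x_2 ≥ 9 gives C(7,2) = 21; x_3 ≥ 5 gives C(11,2) = 55. Together 112.
Add back pairs where two caps are both exceeded: 0 + 6 + 1 = 7.
By inclusion–exclusion the count is 120 − 112 + 7 = 15.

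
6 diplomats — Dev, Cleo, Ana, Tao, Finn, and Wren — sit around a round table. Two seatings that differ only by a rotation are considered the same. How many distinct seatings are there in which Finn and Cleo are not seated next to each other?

Without the restriction there are (5)! = 120 seatings.
Those with Finn next to Cleo: fuse the pair into one unit and seat 5 units around a circle — 2·(4)! = 48.
Subtracting, 120 − 48 = 72.

72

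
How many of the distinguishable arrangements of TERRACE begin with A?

180

Fix A in the first position and arrange the remaining 6 letters.
Those 6 letters have E appearing twice and R appearing twice, giving (6)!/(2!·2!) = 180.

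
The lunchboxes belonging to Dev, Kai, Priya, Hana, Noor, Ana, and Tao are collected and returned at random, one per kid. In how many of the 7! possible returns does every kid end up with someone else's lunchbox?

1854

Count assignments avoiding every fixed point. For any j of the 7 kids fixed to their own lunchbox, the other 7−j can be arranged in (7−j)! ways.
By inclusion–exclusion this is Σ_{j=0}^{7} (−1)^j C(7,j)·(7−j)!.
Computing: 5040 − 5040 + 2520 − 840 + 210 − 42 + 7 − 1 = 1854.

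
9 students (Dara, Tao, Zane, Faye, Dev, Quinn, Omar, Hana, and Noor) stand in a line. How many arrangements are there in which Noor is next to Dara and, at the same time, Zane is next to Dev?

20160

Treat {Noor,Dara} as one block (2 orders) and {Zane,Dev} as another (2 orders).
That leaves 7 units to arrange: 2 × 2 × 7! = 4 × 5040 = 20160.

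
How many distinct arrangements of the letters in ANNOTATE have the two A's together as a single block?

Treat the 2 copies of A as a single block. The multiset to arrange is then {AA, E, N, N, O, T, T}, 7 items in all.
That gives (7)!/(2!·2!) = 1260 arrangements.

1260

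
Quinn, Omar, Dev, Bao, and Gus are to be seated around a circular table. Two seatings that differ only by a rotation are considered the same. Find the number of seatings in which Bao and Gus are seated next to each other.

12

Treat {Bao, Gus} as one unit (2 internal orders) and seat the resulting 4 units around the table: (3)! circular arrangements.
So 2 × (3)! = 2 × 6 = 12.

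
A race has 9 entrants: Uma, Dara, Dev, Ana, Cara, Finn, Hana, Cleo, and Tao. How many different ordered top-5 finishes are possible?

There are 9 choices for 1st place, 8 for 2nd, and so on down to 5 for position 5.
That gives 9 × 8 × 7 × 6 × 5 = 15120.

15120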